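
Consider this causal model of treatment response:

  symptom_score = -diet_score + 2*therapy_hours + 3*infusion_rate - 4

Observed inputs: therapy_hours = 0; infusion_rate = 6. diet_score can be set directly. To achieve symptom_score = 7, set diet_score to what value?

diet_score = 7

Substituting into the symptom_score equation gives symptom_score = -diet_score + 14.
Solve -diet_score + 14 = 7: diet_score = (7 - 14) / -1 = 7.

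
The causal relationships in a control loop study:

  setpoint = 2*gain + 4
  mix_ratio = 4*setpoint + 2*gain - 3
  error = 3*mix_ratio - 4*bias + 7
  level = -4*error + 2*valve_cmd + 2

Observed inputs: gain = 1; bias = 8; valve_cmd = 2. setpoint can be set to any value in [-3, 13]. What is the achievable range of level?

Intervening on setpoint fixes its value directly, overriding its dependence on gain.
Substituting into the mix_ratio equation gives mix_ratio = 4*setpoint - 1.
Substituting into the error equation gives error = 12*setpoint - 28.
Substituting into the level equation gives level = -48*setpoint + 118.
Linear in setpoint, so extremes are at the endpoints: setpoint = -3 gives level = 262; setpoint = 13 gives level = -506.

-506 to 262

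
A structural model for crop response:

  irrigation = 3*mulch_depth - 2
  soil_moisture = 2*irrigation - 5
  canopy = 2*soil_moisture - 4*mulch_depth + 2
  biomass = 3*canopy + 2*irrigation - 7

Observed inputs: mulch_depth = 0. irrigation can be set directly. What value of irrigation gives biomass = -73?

Intervening on irrigation fixes its value directly, overriding its dependence on mulch_depth.
Substituting into the canopy equation gives canopy = 4*irrigation - 8.
Substituting into the biomass equation gives biomass = 14*irrigation - 31.
Solve 14*irrigation - 31 = -73: irrigation = (-73 + 31) / 14 = -3.

irrigation = -3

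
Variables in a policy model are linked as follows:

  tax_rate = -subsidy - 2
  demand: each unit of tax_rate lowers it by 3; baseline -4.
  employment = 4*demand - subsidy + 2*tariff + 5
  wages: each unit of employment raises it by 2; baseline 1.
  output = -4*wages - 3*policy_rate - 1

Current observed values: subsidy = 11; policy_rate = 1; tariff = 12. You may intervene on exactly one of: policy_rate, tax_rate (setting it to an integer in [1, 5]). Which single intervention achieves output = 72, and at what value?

set tax_rate = 1

Intervening on policy_rate: output = -3*policy_rate - 1269. Reaching 72 requires policy_rate = -447, outside [1, 5].
Intervening on tax_rate: with other inputs at their observed values, output = 96*tax_rate - 24. Solving for 72 gives tax_rate = 1, within [1, 5].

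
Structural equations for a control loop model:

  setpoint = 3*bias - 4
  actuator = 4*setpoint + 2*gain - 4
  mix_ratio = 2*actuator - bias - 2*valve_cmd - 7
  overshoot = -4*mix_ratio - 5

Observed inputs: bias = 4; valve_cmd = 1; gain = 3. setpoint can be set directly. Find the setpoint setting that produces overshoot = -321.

Intervening on setpoint fixes its value directly, overriding its dependence on bias.
Substituting into the actuator equation gives actuator = 4*setpoint + 2.
Substituting into the mix_ratio equation gives mix_ratio = 8*setpoint - 9.
So overshoot = -32*setpoint + 31.
Solve -32*setpoint + 31 = -321: setpoint = (-321 - 31) / -32 = 11.

setpoint = 11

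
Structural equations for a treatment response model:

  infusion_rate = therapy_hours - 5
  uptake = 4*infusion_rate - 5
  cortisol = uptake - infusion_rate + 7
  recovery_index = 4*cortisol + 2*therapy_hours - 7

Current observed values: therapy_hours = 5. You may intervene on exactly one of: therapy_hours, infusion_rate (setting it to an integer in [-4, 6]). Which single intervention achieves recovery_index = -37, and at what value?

set infusion_rate = -4

Intervening on therapy_hours: recovery_index = 14*therapy_hours - 59. Reaching -37 requires therapy_hours = 11/7, not an integer.
Intervening on infusion_rate: with other inputs at their observed values, recovery_index = 12*infusion_rate + 11. Solving for -37 gives infusion_rate = -4, within [-4, 6].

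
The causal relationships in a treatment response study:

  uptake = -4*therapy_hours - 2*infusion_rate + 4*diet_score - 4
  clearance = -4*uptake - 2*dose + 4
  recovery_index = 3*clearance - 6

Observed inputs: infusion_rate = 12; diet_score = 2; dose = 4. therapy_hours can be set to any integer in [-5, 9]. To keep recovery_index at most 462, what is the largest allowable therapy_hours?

Substituting into the uptake equation gives uptake = -4*therapy_hours - 20.
This gives clearance = 16*therapy_hours + 76.
So recovery_index = 48*therapy_hours + 222.
Require 48*therapy_hours + 222 ≤ 462, so therapy_hours ≤ 5.
The largest integer in [-5, 9] satisfying this is 5.

therapy_hours = 5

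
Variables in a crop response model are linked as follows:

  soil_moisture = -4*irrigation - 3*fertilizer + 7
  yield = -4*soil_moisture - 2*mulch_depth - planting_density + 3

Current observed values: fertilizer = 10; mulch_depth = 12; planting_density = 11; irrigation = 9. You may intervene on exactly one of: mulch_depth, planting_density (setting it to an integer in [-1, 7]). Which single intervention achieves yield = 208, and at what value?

set planting_density = 7

Intervening on mulch_depth: yield = -2*mulch_depth + 228. Reaching 208 requires mulch_depth = 10, outside [-1, 7].
Intervening on planting_density: with other inputs at their observed values, yield = -planting_density + 215. Solving for 208 gives planting_density = 7, within [-1, 7].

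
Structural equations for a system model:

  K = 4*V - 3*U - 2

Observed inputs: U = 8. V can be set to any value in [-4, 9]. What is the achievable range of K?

Substituting into the K equation gives K = 4*V - 26.
Linear in V, so extremes are at the endpoints: V = -4 gives K = -42; V = 9 gives K = 10.

-42 to 10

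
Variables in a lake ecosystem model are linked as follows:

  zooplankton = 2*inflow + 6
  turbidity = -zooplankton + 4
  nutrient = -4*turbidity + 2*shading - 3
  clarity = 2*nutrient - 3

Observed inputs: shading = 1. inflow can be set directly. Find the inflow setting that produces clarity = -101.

Substituting into the turbidity equation gives turbidity = -2*inflow - 2.
Substituting into the nutrient equation gives nutrient = 8*inflow + 7.
This gives clarity = 16*inflow + 11.
Solve 16*inflow + 11 = -101: inflow = (-101 - 11) / 16 = -7.

inflow = -7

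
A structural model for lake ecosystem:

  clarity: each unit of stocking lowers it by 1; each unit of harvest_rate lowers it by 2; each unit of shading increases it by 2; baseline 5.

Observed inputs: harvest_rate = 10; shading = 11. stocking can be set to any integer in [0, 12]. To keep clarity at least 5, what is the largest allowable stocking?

Substituting into the clarity equation gives clarity = -stocking + 7.
Require -stocking + 7 ≥ 5, so stocking ≤ 2.
The largest integer in [0, 12] satisfying this is 2.

stocking = 2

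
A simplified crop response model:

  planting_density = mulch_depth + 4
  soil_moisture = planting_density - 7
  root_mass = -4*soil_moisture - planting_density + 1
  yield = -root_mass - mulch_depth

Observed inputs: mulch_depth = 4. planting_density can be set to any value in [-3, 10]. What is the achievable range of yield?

-48 to 17

Intervening on planting_density fixes its value directly, overriding its dependence on mulch_depth.
Substituting into the root_mass equation gives root_mass = -5*planting_density + 29.
yield becomes 5*planting_density - 33.
Linear in planting_density, so extremes are at the endpoints: planting_density = -3 gives yield = -48; planting_density = 10 gives yield = 17.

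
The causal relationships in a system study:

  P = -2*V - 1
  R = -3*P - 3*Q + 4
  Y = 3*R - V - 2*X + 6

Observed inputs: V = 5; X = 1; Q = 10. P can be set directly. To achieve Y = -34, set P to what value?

Intervening on P fixes its value directly, overriding its dependence on V.
Substituting into the R equation gives R = -3*P - 26.
Y becomes -9*P - 79.
Solve -9*P - 79 = -34: P = (-34 + 79) / -9 = -5.

P = -5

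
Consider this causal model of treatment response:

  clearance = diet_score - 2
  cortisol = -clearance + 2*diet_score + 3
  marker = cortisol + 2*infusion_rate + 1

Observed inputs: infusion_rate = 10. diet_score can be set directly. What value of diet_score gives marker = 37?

diet_score = 11

Substituting into the cortisol equation gives cortisol = diet_score + 5.
Substituting into the marker equation gives marker = diet_score + 26.
Solve diet_score + 26 = 37: diet_score = (37 - 26) / 1 = 11.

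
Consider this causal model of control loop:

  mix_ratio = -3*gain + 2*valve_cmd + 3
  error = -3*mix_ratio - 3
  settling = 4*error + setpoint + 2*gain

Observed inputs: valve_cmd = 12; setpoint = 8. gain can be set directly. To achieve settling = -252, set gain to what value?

gain = 2

Substituting into the mix_ratio equation gives mix_ratio = -3*gain + 27.
Substituting into the error equation gives error = 9*gain - 84.
Substituting into the settling equation gives settling = 38*gain - 328.
Solve 38*gain - 328 = -252: gain = (-252 + 328) / 38 = 2.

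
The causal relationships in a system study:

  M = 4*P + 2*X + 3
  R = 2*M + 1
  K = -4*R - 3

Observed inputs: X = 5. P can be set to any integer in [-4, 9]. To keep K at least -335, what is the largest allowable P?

P = 7

Substituting into the M equation gives M = 4*P + 13.
Substituting into the R equation gives R = 8*P + 27.
So K = -32*P - 111.
Require -32*P - 111 ≥ -335, so P ≤ 7.
The largest integer in [-4, 9] satisfying this is 7.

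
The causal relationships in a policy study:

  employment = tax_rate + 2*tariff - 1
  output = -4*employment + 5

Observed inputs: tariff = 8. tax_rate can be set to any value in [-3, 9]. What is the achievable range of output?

-91 to -43

Substituting into the employment equation gives employment = tax_rate + 15.
Substituting into the output equation gives output = -4*tax_rate - 55.
Linear in tax_rate, so extremes are at the endpoints: tax_rate = -3 gives output = -43; tax_rate = 9 gives output = -91.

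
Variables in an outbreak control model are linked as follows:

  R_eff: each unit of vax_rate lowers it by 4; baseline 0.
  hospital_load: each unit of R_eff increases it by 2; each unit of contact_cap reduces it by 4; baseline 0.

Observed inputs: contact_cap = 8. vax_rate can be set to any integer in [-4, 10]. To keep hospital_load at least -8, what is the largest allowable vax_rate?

vax_rate = -3

Substituting into the hospital_load equation gives hospital_load = -8*vax_rate - 32.
Require -8*vax_rate - 32 ≥ -8, so vax_rate ≤ -3.
The largest integer in [-4, 10] satisfying this is -3.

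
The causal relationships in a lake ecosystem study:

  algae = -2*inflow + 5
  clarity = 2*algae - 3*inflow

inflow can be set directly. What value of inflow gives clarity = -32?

Substituting into the clarity equation gives clarity = -7*inflow + 10.
Solve -7*inflow + 10 = -32: inflow = (-32 - 10) / -7 = 6.

inflow = 6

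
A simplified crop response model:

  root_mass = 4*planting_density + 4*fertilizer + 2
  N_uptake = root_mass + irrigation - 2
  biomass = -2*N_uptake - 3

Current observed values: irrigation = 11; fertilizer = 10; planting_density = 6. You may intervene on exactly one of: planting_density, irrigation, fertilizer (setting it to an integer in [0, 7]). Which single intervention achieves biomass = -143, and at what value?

Intervening on planting_density: biomass = -8*planting_density - 105. Reaching -143 requires planting_density = 19/4, not an integer.
Intervening on irrigation: with other inputs at their observed values, biomass = -2*irrigation - 131. Solving for -143 gives irrigation = 6, within [0, 7].
Intervening on fertilizer: biomass = -8*fertilizer - 73. Reaching -143 requires fertilizer = 35/4, not an integer.

set irrigation = 6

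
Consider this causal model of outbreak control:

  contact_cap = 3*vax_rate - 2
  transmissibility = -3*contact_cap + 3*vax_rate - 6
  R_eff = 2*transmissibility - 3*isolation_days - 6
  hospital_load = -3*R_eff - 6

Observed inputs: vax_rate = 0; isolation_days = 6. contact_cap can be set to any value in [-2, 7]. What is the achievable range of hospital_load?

66 to 228

Intervening on contact_cap fixes its value directly, overriding its dependence on vax_rate.
Substituting into the transmissibility equation gives transmissibility = -3*contact_cap - 6.
Substituting into the R_eff equation gives R_eff = -6*contact_cap - 36.
hospital_load becomes 18*contact_cap + 102.
Linear in contact_cap, so extremes are at the endpoints: contact_cap = -2 gives hospital_load = 66; contact_cap = 7 gives hospital_load = 228.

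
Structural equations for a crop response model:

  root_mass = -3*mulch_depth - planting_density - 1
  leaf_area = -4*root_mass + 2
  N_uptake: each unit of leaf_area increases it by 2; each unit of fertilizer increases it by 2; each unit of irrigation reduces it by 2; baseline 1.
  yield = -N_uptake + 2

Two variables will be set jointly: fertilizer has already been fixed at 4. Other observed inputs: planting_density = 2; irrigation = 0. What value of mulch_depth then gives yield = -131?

With fertilizer held at 4:
Substituting into the root_mass equation gives root_mass = -3*mulch_depth - 3.
Substituting into the leaf_area equation gives leaf_area = 12*mulch_depth + 14.
Substituting into the N_uptake equation gives N_uptake = 24*mulch_depth + 37.
yield becomes -24*mulch_depth - 35.
Solve -24*mulch_depth - 35 = -131: mulch_depth = (-131 + 35) / -24 = 4.

mulch_depth = 4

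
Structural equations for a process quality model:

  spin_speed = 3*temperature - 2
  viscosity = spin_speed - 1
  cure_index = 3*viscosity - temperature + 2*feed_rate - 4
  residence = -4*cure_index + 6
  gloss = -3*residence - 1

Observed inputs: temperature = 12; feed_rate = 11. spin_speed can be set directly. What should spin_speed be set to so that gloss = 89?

Intervening on spin_speed fixes its value directly, overriding its dependence on temperature.
Substituting into the cure_index equation gives cure_index = 3*spin_speed + 3.
residence becomes -12*spin_speed - 6.
So gloss = 36*spin_speed + 17.
Solve 36*spin_speed + 17 = 89: spin_speed = (89 - 17) / 36 = 2.

spin_speed = 2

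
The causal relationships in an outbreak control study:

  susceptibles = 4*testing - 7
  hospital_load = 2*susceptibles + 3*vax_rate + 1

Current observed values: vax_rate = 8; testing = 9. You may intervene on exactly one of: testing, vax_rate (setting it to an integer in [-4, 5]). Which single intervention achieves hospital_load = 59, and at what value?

Intervening on testing: hospital_load = 8*testing + 11. Reaching 59 requires testing = 6, outside [-4, 5].
Intervening on vax_rate: with other inputs at their observed values, hospital_load = 3*vax_rate + 59. Solving for 59 gives vax_rate = 0, within [-4, 5].

set vax_rate = 0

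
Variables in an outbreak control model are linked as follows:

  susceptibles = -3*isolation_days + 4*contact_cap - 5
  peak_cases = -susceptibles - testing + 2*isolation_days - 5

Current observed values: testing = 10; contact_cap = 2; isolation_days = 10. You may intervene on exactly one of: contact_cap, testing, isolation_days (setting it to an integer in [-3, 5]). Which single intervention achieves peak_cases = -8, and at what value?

Intervening on contact_cap: peak_cases = -4*contact_cap + 40. Reaching -8 requires contact_cap = 12, outside [-3, 5].
Intervening on testing: peak_cases = -testing + 42. Reaching -8 requires testing = 50, outside [-3, 5].
Intervening on isolation_days: with other inputs at their observed values, peak_cases = 5*isolation_days - 18. Solving for -8 gives isolation_days = 2, within [-3, 5].

set isolation_days = 2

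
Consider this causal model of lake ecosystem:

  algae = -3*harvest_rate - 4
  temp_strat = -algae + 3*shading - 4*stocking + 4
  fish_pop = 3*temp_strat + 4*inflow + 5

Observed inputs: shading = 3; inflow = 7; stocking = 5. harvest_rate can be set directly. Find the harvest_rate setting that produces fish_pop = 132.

Substituting into the temp_strat equation gives temp_strat = 3*harvest_rate - 3.
So fish_pop = 9*harvest_rate + 24.
Solve 9*harvest_rate + 24 = 132: harvest_rate = (132 - 24) / 9 = 12.

harvest_rate = 12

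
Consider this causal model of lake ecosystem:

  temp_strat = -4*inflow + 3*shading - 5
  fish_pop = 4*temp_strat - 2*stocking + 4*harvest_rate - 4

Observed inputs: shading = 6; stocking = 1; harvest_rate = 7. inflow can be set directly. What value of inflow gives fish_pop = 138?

Substituting into the temp_strat equation gives temp_strat = -4*inflow + 13.
Substituting into the fish_pop equation gives fish_pop = -16*inflow + 74.
Solve -16*inflow + 74 = 138: inflow = (138 - 74) / -16 = -4.

inflow = -4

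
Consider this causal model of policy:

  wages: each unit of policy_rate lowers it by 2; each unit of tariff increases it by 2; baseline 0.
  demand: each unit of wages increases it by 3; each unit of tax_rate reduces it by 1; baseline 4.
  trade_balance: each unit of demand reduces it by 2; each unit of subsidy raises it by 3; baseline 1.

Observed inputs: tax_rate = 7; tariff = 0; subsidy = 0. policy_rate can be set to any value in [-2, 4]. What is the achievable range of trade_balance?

Substituting into the wages equation gives wages = -2*policy_rate.
So demand = -6*policy_rate - 3.
Substituting into the trade_balance equation gives trade_balance = 12*policy_rate + 7.
Linear in policy_rate, so extremes are at the endpoints: policy_rate = -2 gives trade_balance = -17; policy_rate = 4 gives trade_balance = 55.

-17 to 55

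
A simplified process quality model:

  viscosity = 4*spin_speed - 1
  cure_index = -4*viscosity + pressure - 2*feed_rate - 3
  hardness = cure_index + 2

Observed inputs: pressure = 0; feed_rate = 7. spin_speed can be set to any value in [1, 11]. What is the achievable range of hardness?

-187 to -27

Substituting into the cure_index equation gives cure_index = -16*spin_speed - 13.
Substituting into the hardness equation gives hardness = -16*spin_speed - 11.
Linear in spin_speed, so extremes are at the endpoints: spin_speed = 1 gives hardness = -27; spin_speed = 11 gives hardness = -187.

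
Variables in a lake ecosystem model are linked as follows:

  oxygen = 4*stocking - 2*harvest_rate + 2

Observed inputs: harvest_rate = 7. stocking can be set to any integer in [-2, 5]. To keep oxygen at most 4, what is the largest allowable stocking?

stocking = 4

Substituting into the oxygen equation gives oxygen = 4*stocking - 12.
Require 4*stocking - 12 ≤ 4, so stocking ≤ 4.
The largest integer in [-2, 5] satisfying this is 4.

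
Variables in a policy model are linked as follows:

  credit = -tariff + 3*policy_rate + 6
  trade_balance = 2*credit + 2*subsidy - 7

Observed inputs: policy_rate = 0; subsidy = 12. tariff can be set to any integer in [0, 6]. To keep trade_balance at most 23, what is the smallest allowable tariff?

Substituting into the credit equation gives credit = -tariff + 6.
This gives trade_balance = -2*tariff + 29.
Require -2*tariff + 29 ≤ 23, so tariff ≥ 3.
The smallest integer in [0, 6] satisfying this is 3.

tariff = 3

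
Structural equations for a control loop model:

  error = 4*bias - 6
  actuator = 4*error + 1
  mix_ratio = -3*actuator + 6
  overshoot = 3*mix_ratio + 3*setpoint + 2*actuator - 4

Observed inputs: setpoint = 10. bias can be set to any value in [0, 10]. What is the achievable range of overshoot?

-915 to 205

Substituting into the actuator equation gives actuator = 16*bias - 23.
This gives mix_ratio = -48*bias + 75.
overshoot becomes -112*bias + 205.
Linear in bias, so extremes are at the endpoints: bias = 0 gives overshoot = 205; bias = 10 gives overshoot = -915.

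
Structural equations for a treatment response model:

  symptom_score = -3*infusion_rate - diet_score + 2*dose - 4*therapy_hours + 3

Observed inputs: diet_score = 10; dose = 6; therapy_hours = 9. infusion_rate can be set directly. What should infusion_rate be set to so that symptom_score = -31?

infusion_rate = 0

Substituting into the symptom_score equation gives symptom_score = -3*infusion_rate - 31.
Solve -3*infusion_rate - 31 = -31: infusion_rate = (-31 + 31) / -3 = 0.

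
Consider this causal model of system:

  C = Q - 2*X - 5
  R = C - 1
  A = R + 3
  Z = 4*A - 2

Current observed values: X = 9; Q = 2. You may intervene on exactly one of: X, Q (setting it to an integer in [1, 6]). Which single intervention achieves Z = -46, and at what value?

Intervening on X: with other inputs at their observed values, Z = -8*X - 6. Solving for -46 gives X = 5, within [1, 6].
Intervening on Q: Z = 4*Q - 86. Reaching -46 requires Q = 10, outside [1, 6].

set X = 5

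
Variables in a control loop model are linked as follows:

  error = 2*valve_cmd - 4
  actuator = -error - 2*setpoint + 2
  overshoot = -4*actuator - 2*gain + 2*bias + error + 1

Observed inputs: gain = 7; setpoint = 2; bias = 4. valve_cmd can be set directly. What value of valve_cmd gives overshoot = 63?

Substituting into the actuator equation gives actuator = -2*valve_cmd + 2.
This gives overshoot = 10*valve_cmd - 17.
Solve 10*valve_cmd - 17 = 63: valve_cmd = (63 + 17) / 10 = 8.

valve_cmd = 8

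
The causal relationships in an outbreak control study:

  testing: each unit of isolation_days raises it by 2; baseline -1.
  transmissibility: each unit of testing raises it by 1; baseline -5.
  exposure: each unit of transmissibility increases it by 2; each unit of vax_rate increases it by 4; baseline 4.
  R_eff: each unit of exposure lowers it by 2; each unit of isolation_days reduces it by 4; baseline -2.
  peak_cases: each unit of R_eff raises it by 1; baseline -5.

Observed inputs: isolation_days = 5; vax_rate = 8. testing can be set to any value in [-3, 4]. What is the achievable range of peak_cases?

-95 to -67

Intervening on testing fixes its value directly, overriding its dependence on isolation_days.
Substituting into the exposure equation gives exposure = 2*testing + 26.
Substituting into the R_eff equation gives R_eff = -4*testing - 74.
So peak_cases = -4*testing - 79.
Linear in testing, so extremes are at the endpoints: testing = -3 gives peak_cases = -67; testing = 4 gives peak_cases = -95.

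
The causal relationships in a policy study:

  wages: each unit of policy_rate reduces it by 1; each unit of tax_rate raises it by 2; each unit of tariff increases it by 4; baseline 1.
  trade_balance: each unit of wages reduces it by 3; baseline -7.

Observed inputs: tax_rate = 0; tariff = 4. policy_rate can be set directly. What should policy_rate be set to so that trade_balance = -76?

Substituting into the wages equation gives wages = -policy_rate + 17.
trade_balance becomes 3*policy_rate - 58.
Solve 3*policy_rate - 58 = -76: policy_rate = (-76 + 58) / 3 = -6.

policy_rate = -6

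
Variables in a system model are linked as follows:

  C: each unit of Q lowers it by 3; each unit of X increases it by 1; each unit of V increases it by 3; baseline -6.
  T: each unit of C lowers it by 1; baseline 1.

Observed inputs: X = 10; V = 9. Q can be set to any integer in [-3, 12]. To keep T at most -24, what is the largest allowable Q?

Substituting into the C equation gives C = -3*Q + 31.
T becomes 3*Q - 30.
Require 3*Q - 30 ≤ -24, so Q ≤ 2.
The largest integer in [-3, 12] satisfying this is 2.

Q = 2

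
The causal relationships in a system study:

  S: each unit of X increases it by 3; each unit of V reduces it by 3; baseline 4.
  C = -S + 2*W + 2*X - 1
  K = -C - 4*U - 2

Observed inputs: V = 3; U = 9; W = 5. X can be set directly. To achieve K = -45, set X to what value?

X = 7

Substituting into the S equation gives S = 3*X - 5.
This gives C = -X + 14.
Substituting into the K equation gives K = X - 52.
Solve X - 52 = -45: X = (-45 + 52) / 1 = 7.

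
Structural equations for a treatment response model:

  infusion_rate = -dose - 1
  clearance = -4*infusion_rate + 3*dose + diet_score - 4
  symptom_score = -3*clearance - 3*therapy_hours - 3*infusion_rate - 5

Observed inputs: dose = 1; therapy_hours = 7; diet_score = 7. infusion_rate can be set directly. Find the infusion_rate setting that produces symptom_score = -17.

infusion_rate = 3

Intervening on infusion_rate fixes its value directly, overriding its dependence on dose.
Substituting into the clearance equation gives clearance = -4*infusion_rate + 6.
Substituting into the symptom_score equation gives symptom_score = 9*infusion_rate - 44.
Solve 9*infusion_rate - 44 = -17: infusion_rate = (-17 + 44) / 9 = 3.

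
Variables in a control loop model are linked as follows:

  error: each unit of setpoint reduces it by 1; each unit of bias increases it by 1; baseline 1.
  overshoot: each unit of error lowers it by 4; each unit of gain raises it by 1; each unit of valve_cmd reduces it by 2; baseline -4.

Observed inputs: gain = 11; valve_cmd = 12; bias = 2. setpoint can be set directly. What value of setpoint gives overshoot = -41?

setpoint = -3

Substituting into the error equation gives error = -setpoint + 3.
Substituting into the overshoot equation gives overshoot = 4*setpoint - 29.
Solve 4*setpoint - 29 = -41: setpoint = (-41 + 29) / 4 = -3.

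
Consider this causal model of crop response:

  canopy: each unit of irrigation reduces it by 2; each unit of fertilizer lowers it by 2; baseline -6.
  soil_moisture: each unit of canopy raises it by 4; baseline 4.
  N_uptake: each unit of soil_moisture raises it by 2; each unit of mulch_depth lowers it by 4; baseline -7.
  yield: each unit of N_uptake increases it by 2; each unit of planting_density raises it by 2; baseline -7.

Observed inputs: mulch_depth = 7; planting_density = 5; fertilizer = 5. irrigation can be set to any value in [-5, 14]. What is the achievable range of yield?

-755 to -147

Substituting into the canopy equation gives canopy = -2*irrigation - 16.
Substituting into the soil_moisture equation gives soil_moisture = -8*irrigation - 60.
Substituting into the N_uptake equation gives N_uptake = -16*irrigation - 155.
This gives yield = -32*irrigation - 307.
Linear in irrigation, so extremes are at the endpoints: irrigation = -5 gives yield = -147; irrigation = 14 gives yield = -755.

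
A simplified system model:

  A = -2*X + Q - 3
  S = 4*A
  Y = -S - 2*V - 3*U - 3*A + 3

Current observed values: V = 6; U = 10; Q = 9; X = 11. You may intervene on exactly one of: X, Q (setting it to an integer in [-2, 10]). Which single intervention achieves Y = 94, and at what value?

set Q = 6

Intervening on X: Y = 14*X - 81. Reaching 94 requires X = 25/2, not an integer.
Intervening on Q: with other inputs at their observed values, Y = -7*Q + 136. Solving for 94 gives Q = 6, within [-2, 10].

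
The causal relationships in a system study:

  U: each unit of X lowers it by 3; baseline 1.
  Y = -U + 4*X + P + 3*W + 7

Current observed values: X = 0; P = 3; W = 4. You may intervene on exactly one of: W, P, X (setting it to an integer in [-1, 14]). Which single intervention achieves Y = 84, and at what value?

set X = 9

Intervening on W: Y = 3*W + 9. Reaching 84 requires W = 25, outside [-1, 14].
Intervening on P: Y = P + 18. Reaching 84 requires P = 66, outside [-1, 14].
Intervening on X: with other inputs at their observed values, Y = 7*X + 21. Solving for 84 gives X = 9, within [-1, 14].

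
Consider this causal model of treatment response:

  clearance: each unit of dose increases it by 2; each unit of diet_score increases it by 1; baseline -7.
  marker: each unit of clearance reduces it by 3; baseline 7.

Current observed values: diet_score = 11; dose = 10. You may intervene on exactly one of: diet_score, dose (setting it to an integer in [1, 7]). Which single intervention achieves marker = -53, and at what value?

set diet_score = 7

Intervening on diet_score: with other inputs at their observed values, marker = -3*diet_score - 32. Solving for -53 gives diet_score = 7, within [1, 7].
Intervening on dose: marker = -6*dose - 5. Reaching -53 requires dose = 8, outside [1, 7].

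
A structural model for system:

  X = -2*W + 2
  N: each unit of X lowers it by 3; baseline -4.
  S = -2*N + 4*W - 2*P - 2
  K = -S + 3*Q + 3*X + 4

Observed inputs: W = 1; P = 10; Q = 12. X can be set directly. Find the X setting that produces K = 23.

Intervening on X fixes its value directly, overriding its dependence on W.
Substituting into the S equation gives S = 6*X - 10.
K becomes -3*X + 50.
Solve -3*X + 50 = 23: X = (23 - 50) / -3 = 9.

X = 9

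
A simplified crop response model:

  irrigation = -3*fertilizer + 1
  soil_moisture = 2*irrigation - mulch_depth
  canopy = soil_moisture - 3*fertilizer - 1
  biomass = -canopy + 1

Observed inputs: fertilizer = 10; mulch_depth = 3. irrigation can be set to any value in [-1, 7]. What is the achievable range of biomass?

21 to 37

Intervening on irrigation fixes its value directly, overriding its dependence on fertilizer.
Substituting into the soil_moisture equation gives soil_moisture = 2*irrigation - 3.
Substituting into the canopy equation gives canopy = 2*irrigation - 34.
This gives biomass = -2*irrigation + 35.
Linear in irrigation, so extremes are at the endpoints: irrigation = -1 gives biomass = 37; irrigation = 7 gives biomass = 21.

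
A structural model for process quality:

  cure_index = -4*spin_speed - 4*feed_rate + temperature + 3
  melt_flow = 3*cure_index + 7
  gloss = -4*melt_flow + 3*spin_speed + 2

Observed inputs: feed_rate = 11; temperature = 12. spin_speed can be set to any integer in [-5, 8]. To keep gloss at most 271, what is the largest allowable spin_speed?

Substituting into the cure_index equation gives cure_index = -4*spin_speed - 29.
Substituting into the melt_flow equation gives melt_flow = -12*spin_speed - 80.
gloss becomes 51*spin_speed + 322.
Require 51*spin_speed + 322 ≤ 271, so spin_speed ≤ -1.
The largest integer in [-5, 8] satisfying this is -1.

spin_speed = -1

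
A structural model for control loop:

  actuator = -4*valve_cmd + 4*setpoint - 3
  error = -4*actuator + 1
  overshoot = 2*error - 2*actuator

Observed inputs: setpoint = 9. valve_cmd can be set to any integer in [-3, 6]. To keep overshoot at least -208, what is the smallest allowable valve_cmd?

valve_cmd = 3

Substituting into the actuator equation gives actuator = -4*valve_cmd + 33.
error becomes 16*valve_cmd - 131.
Substituting into the overshoot equation gives overshoot = 40*valve_cmd - 328.
Require 40*valve_cmd - 328 ≥ -208, so valve_cmd ≥ 3.
The smallest integer in [-3, 6] satisfying this is 3.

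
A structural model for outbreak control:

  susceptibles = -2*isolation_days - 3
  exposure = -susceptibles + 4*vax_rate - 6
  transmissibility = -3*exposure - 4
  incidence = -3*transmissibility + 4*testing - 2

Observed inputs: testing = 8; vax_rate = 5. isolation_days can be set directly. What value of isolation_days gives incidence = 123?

isolation_days = -4

Substituting into the exposure equation gives exposure = 2*isolation_days + 17.
This gives transmissibility = -6*isolation_days - 55.
Substituting into the incidence equation gives incidence = 18*isolation_days + 195.
Solve 18*isolation_days + 195 = 123: isolation_days = (123 - 195) / 18 = -4.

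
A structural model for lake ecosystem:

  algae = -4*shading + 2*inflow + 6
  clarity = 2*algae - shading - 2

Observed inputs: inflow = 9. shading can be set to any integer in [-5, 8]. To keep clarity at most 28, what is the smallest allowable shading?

shading = 2

Substituting into the algae equation gives algae = -4*shading + 24.
clarity becomes -9*shading + 46.
Require -9*shading + 46 ≤ 28, so shading ≥ 2.
The smallest integer in [-5, 8] satisfying this is 2.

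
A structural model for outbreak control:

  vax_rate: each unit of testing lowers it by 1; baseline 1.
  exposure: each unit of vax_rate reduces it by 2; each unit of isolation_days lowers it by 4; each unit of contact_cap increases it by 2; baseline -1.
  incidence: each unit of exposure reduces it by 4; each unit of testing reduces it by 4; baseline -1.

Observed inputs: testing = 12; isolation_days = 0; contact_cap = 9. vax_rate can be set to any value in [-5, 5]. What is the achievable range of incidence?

Intervening on vax_rate fixes its value directly, overriding its dependence on testing.
Substituting into the exposure equation gives exposure = -2*vax_rate + 17.
incidence becomes 8*vax_rate - 117.
Linear in vax_rate, so extremes are at the endpoints: vax_rate = -5 gives incidence = -157; vax_rate = 5 gives incidence = -77.

-157 to -77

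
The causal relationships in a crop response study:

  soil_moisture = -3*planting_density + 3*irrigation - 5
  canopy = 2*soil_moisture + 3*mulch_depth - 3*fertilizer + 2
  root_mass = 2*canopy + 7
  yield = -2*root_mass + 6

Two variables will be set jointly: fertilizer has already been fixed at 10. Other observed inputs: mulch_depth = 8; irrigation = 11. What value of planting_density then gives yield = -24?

With fertilizer held at 10:
Substituting into the soil_moisture equation gives soil_moisture = -3*planting_density + 28.
So canopy = -6*planting_density + 52.
root_mass becomes -12*planting_density + 111.
Substituting into the yield equation gives yield = 24*planting_density - 216.
Solve 24*planting_density - 216 = -24: planting_density = (-24 + 216) / 24 = 8.

planting_density = 8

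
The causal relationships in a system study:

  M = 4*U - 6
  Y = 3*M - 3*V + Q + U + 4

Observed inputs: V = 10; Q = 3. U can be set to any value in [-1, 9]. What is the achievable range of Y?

Substituting into the Y equation gives Y = 13*U - 41.
Linear in U, so extremes are at the endpoints: U = -1 gives Y = -54; U = 9 gives Y = 76.

-54 to 76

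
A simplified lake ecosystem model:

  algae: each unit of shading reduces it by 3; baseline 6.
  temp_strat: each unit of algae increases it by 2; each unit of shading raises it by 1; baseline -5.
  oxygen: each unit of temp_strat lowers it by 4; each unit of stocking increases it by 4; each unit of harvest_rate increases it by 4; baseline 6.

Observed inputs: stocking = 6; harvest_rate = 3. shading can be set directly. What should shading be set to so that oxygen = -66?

shading = -4

Substituting into the temp_strat equation gives temp_strat = -5*shading + 7.
oxygen becomes 20*shading + 14.
Solve 20*shading + 14 = -66: shading = (-66 - 14) / 20 = -4.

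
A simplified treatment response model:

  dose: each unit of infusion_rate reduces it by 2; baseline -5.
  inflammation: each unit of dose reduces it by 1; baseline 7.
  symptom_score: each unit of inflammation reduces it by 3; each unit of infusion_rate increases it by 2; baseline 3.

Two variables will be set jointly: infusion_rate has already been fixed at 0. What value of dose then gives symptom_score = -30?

dose = -4

With infusion_rate held at 0:
Intervening on dose fixes its value directly, overriding its dependence on infusion_rate.
Substituting into the symptom_score equation gives symptom_score = 3*dose - 18.
Solve 3*dose - 18 = -30: dose = (-30 + 18) / 3 = -4.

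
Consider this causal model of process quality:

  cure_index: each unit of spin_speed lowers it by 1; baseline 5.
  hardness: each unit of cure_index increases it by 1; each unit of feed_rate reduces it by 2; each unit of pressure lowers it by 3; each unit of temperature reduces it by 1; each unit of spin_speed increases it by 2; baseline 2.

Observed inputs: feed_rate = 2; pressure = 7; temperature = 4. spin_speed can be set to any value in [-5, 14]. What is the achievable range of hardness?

-27 to -8

Substituting into the hardness equation gives hardness = spin_speed - 22.
Linear in spin_speed, so extremes are at the endpoints: spin_speed = -5 gives hardness = -27; spin_speed = 14 gives hardness = -8.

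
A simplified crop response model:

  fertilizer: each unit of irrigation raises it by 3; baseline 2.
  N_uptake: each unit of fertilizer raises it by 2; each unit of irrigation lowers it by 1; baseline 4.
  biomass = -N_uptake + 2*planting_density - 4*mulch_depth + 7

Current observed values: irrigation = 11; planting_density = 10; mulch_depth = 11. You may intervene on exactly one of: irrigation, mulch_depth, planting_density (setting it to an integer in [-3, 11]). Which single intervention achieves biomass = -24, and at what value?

set mulch_depth = -3

Intervening on irrigation: biomass = -5*irrigation - 25. Reaching -24 requires irrigation = -1/5, not an integer.
Intervening on mulch_depth: with other inputs at their observed values, biomass = -4*mulch_depth - 36. Solving for -24 gives mulch_depth = -3, within [-3, 11].
Intervening on planting_density: biomass = 2*planting_density - 100. Reaching -24 requires planting_density = 38, outside [-3, 11].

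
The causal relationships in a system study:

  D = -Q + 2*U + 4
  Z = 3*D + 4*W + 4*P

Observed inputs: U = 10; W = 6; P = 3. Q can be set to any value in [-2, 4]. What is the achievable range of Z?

Substituting into the D equation gives D = -Q + 24.
Z becomes -3*Q + 108.
Linear in Q, so extremes are at the endpoints: Q = -2 gives Z = 114; Q = 4 gives Z = 96.

96 to 114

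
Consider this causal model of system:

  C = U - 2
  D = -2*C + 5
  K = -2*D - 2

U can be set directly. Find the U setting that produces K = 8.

U = 7

Substituting into the D equation gives D = -2*U + 9.
Substituting into the K equation gives K = 4*U - 20.
Solve 4*U - 20 = 8: U = (8 + 20) / 4 = 7.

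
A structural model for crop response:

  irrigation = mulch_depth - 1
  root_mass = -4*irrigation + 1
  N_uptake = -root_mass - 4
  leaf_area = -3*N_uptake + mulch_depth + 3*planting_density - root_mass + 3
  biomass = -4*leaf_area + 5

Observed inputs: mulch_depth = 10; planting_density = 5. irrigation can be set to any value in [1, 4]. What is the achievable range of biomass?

-131 to -35

Intervening on irrigation fixes its value directly, overriding its dependence on mulch_depth.
Substituting into the N_uptake equation gives N_uptake = 4*irrigation - 5.
This gives leaf_area = -8*irrigation + 42.
So biomass = 32*irrigation - 163.
Linear in irrigation, so extremes are at the endpoints: irrigation = 1 gives biomass = -131; irrigation = 4 gives biomass = -35.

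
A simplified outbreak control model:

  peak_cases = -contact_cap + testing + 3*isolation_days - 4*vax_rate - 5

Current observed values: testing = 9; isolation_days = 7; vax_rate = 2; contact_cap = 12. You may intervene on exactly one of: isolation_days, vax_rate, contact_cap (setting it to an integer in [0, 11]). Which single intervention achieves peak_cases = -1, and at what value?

set isolation_days = 5

Intervening on isolation_days: with other inputs at their observed values, peak_cases = 3*isolation_days - 16. Solving for -1 gives isolation_days = 5, within [0, 11].
Intervening on vax_rate: peak_cases = -4*vax_rate + 13. Reaching -1 requires vax_rate = 7/2, not an integer.
Intervening on contact_cap: peak_cases = -contact_cap + 17. Reaching -1 requires contact_cap = 18, outside [0, 11].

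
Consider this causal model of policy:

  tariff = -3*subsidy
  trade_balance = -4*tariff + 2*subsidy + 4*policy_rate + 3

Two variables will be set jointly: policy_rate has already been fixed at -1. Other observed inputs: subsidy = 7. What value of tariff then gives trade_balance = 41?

tariff = -7

With policy_rate held at -1:
Intervening on tariff fixes its value directly, overriding its dependence on subsidy.
Substituting into the trade_balance equation gives trade_balance = -4*tariff + 13.
Solve -4*tariff + 13 = 41: tariff = (41 - 13) / -4 = -7.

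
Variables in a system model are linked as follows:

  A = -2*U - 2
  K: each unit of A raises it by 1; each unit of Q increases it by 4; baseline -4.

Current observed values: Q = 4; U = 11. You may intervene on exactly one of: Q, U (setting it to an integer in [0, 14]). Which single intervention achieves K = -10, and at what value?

set U = 10

Intervening on Q: K = 4*Q - 28. Reaching -10 requires Q = 9/2, not an integer.
Intervening on U: with other inputs at their observed values, K = -2*U + 10. Solving for -10 gives U = 10, within [0, 14].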